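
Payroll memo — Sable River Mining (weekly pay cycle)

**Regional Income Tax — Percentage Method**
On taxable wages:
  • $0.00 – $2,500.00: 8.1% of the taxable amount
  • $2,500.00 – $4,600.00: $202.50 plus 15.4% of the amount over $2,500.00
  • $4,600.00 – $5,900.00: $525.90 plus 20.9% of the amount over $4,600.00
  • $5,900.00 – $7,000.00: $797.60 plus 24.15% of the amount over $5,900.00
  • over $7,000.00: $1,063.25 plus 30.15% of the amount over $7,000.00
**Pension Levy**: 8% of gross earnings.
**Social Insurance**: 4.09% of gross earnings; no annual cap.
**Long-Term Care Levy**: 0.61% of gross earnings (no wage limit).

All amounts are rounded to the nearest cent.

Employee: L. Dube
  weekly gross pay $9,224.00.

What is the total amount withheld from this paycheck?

Regional Income Tax: taxable = $9,224.00
  $1,063.25 + 30.15% × ($9,224.00 − $7,000.00) = $1,063.25 + 30.15% × $2,224.00 = $1,733.79
Pension Levy: 8% × $9,224.00 = $737.92
Social Insurance: 4.09% × $9,224.00 = $377.26
Long-Term Care Levy: 0.61% × $9,224.00 = $56.27
Total: $1,733.79 + $737.92 + $377.26 + $56.27 = $2,905.24

$2,905.24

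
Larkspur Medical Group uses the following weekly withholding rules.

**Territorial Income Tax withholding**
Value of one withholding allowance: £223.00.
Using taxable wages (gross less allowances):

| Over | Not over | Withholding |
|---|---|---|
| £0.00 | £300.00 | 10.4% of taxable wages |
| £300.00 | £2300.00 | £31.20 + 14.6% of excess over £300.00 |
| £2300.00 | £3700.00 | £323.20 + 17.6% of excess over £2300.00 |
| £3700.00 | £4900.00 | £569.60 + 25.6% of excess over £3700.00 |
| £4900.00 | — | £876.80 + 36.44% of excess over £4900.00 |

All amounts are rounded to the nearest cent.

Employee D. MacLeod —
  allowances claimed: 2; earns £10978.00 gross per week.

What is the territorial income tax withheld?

£2929.10

Territorial Income Tax: taxable = £10978.00 − 2×£223.00 = £10532.00
  £876.80 + 36.44% × (£10532.00 − £4900.00) = £876.80 + 36.44% × £5632.00 = £2929.10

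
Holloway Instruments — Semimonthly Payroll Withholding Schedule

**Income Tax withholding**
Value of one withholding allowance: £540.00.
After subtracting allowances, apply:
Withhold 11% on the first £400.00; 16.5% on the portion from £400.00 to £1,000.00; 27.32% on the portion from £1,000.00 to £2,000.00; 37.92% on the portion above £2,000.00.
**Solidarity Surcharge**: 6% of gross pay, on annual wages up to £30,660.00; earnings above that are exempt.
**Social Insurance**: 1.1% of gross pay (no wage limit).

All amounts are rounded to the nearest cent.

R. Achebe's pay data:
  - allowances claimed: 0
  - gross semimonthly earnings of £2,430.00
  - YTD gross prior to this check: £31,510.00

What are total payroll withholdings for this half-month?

Income Tax: taxable = £2,430.00
  £416.20 + 37.92% × (£2,430.00 − £2,000.00) = £416.20 + 37.92% × £430.00 = £579.26
Solidarity Surcharge: YTD £31,510.00 ≥ cap £30,660.00 → £0.00
Social Insurance: 1.1% × £2,430.00 = £26.73
Total: £579.26 + £0.00 + £26.73 = £605.99

£605.99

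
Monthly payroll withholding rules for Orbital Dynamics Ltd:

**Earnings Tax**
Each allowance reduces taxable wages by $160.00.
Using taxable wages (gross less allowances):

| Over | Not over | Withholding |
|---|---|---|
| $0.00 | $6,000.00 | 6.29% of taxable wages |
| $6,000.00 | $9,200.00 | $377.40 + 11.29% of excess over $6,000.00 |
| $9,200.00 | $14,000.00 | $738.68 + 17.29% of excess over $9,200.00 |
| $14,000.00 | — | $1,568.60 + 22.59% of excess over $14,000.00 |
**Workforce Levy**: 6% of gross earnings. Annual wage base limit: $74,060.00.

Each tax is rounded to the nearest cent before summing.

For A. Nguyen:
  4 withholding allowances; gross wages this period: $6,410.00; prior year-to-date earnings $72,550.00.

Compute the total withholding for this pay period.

$453.53

Earnings Tax: taxable = $6,410.00 − 4×$160.00 = $5,770.00
  6.29% × $5,770.00 = $362.93
Workforce Levy: cap $74,060.00 − YTD $72,550.00 = $1,510.00 subject; 6% × $1,510.00 = $90.60
Total: $362.93 + $90.60 = $453.53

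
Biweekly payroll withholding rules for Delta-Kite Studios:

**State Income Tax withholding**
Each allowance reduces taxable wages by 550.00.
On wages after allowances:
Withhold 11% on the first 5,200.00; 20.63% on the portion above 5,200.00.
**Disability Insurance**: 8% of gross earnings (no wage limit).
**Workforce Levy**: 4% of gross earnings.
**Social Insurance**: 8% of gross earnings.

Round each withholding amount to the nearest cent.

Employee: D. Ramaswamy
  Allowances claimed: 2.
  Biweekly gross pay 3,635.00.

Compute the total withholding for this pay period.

1,005.85

State Income Tax: taxable = 3,635.00 − 2×550.00 = 2,535.00
  11% × 2,535.00 = 278.85
Disability Insurance: 8% × 3,635.00 = 290.80
Workforce Levy: 4% × 3,635.00 = 145.40
Social Insurance: 8% × 3,635.00 = 290.80
Total: 278.85 + 290.80 + 145.40 + 290.80 = 1,005.85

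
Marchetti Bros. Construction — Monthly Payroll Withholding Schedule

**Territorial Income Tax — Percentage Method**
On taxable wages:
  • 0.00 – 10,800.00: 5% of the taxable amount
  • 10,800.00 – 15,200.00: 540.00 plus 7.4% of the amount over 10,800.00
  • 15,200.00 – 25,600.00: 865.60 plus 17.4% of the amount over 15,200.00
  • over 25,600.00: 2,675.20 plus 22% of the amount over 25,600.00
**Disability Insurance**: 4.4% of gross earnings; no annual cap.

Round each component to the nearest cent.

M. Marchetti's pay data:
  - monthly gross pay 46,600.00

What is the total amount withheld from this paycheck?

9,345.60

Territorial Income Tax: taxable = 46,600.00
  2,675.20 + 22% × (46,600.00 − 25,600.00) = 2,675.20 + 22% × 21,000.00 = 7,295.20
Disability Insurance: 4.4% × 46,600.00 = 2,050.40
Total: 7,295.20 + 2,050.40 = 9,345.60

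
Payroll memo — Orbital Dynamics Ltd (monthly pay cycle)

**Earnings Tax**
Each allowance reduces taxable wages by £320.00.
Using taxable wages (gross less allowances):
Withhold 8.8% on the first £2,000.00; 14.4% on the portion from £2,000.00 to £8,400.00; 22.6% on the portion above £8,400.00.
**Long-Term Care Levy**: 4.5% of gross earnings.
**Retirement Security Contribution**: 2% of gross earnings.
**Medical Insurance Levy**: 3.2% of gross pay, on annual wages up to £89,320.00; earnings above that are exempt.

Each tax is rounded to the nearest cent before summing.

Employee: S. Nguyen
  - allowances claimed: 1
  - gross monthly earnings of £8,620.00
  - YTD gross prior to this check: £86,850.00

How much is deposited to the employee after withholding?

Earnings Tax: taxable = £8,620.00 − 1×£320.00 = £8,300.00
  £176.00 + 14.4% × (£8,300.00 − £2,000.00) = £176.00 + 14.4% × £6,300.00 = £1,083.20
Long-Term Care Levy: 4.5% × £8,620.00 = £387.90
Retirement Security Contribution: 2% × £8,620.00 = £172.40
Medical Insurance Levy: cap £89,320.00 − YTD £86,850.00 = £2,470.00 subject; 3.2% × £2,470.00 = £79.04
Total withheld: £1,083.20 + £387.90 + £172.40 + £79.04 = £1,722.54
Net pay: £8,620.00 − £1,722.54 = £6,897.46

£6,897.46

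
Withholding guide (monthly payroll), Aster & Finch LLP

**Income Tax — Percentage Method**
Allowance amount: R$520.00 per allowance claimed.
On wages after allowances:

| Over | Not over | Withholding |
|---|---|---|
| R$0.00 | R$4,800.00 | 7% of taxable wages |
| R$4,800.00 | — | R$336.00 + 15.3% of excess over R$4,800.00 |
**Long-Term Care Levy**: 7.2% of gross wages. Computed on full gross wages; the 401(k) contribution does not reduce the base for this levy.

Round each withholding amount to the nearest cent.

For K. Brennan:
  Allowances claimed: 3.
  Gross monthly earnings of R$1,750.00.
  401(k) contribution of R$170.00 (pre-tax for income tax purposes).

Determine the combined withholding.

Income Tax: taxable = R$1,750.00 − R$170.00 − 3×R$520.00 = R$20.00
  7% × R$20.00 = R$1.40
Long-Term Care Levy: 7.2% × R$1,750.00 = R$126.00
Total: R$1.40 + R$126.00 = R$127.40

R$127.40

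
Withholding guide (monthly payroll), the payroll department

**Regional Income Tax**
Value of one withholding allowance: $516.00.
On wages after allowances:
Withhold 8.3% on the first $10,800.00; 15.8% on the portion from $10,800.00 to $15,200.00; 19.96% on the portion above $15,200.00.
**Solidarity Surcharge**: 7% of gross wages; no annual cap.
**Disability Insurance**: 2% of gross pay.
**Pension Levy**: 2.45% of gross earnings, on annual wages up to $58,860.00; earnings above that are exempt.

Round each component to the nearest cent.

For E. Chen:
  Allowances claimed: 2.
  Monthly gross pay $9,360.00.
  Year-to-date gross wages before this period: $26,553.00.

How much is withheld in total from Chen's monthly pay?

$1,762.94

Regional Income Tax: taxable = $9,360.00 − 2×$516.00 = $8,328.00
  8.3% × $8,328.00 = $691.22
Solidarity Surcharge: 7% × $9,360.00 = $655.20
Disability Insurance: 2% × $9,360.00 = $187.20
Pension Levy: 2.45% × $9,360.00 = $229.32
Total: $691.22 + $655.20 + $187.20 + $229.32 = $1,762.94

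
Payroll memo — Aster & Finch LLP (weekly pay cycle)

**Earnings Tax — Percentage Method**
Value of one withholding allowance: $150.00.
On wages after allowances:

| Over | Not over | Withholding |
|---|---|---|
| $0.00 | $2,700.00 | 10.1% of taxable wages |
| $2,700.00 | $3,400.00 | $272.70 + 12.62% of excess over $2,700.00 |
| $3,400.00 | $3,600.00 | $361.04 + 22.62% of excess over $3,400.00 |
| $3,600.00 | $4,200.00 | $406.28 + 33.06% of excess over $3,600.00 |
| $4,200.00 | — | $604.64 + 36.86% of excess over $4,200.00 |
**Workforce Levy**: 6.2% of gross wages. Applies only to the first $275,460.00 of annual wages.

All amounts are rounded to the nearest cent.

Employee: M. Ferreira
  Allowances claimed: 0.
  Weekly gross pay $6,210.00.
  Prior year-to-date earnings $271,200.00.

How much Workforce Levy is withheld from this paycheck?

Workforce Levy: cap $275,460.00 − YTD $271,200.00 = $4,260.00 subject; 6.2% × $4,260.00 = $264.12

$264.12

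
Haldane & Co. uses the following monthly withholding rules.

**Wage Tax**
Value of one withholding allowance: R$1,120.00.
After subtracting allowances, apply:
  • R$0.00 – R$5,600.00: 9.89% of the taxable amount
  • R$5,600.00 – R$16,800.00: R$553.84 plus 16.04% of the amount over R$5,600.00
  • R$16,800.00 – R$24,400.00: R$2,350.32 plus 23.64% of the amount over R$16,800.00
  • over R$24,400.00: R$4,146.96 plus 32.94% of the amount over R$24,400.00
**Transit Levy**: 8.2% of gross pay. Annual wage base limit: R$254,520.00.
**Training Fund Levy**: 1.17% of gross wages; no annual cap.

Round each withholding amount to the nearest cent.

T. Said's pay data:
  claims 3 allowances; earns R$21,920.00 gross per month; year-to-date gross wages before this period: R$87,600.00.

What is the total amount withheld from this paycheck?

R$4,820.28

Wage Tax: taxable = R$21,920.00 − 3×R$1,120.00 = R$18,560.00
  R$2,350.32 + 23.64% × (R$18,560.00 − R$16,800.00) = R$2,350.32 + 23.64% × R$1,760.00 = R$2,766.38
Transit Levy: 8.2% × R$21,920.00 = R$1,797.44
Training Fund Levy: 1.17% × R$21,920.00 = R$256.46
Total: R$2,766.38 + R$1,797.44 + R$256.46 = R$4,820.28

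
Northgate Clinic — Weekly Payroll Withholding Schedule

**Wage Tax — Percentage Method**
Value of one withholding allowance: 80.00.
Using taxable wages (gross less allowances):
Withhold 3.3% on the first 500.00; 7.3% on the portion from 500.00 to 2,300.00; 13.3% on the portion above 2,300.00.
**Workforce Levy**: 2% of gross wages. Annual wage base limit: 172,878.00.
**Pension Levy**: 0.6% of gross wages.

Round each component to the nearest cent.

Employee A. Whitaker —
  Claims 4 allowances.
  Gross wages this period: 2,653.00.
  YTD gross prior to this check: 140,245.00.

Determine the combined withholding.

221.27

Wage Tax: taxable = 2,653.00 − 4×80.00 = 2,333.00
  147.90 + 13.3% × (2,333.00 − 2,300.00) = 147.90 + 13.3% × 33.00 = 152.29
Workforce Levy: 2% × 2,653.00 = 53.06
Pension Levy: 0.6% × 2,653.00 = 15.92
Total: 152.29 + 53.06 + 15.92 = 221.27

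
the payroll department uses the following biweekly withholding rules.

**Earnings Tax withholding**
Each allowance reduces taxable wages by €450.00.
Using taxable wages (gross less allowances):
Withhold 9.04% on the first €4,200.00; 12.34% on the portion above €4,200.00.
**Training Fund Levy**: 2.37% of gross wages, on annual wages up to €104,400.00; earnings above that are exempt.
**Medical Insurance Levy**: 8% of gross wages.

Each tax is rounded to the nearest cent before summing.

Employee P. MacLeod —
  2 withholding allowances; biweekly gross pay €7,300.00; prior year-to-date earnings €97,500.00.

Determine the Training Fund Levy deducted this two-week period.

Training Fund Levy: cap €104,400.00 − YTD €97,500.00 = €6,900.00 subject; 2.37% × €6,900.00 = €163.53

€163.53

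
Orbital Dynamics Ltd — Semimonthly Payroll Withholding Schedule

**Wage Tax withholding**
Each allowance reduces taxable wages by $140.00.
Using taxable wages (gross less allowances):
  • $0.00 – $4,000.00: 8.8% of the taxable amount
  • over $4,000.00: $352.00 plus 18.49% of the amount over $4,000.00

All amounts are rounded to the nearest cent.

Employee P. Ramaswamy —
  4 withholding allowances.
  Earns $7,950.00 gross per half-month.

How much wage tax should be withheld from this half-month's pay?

$978.81

Wage Tax: taxable = $7,950.00 − 4×$140.00 = $7,390.00
  $352.00 + 18.49% × ($7,390.00 − $4,000.00) = $352.00 + 18.49% × $3,390.00 = $978.81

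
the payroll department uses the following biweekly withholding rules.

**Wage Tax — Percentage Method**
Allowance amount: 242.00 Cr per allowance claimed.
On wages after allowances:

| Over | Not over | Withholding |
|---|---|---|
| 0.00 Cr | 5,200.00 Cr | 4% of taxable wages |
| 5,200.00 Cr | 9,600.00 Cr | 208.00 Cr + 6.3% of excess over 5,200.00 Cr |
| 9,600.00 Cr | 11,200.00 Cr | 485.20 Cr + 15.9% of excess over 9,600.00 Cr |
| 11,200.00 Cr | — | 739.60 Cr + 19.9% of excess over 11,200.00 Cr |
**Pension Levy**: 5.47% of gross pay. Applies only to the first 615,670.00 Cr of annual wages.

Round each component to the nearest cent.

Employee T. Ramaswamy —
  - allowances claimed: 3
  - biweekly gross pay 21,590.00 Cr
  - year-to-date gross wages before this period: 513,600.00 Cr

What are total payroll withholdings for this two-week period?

3,843.71 Cr

Wage Tax: taxable = 21,590.00 Cr − 3×242.00 Cr = 20,864.00 Cr
  739.60 Cr + 19.9% × (20,864.00 Cr − 11,200.00 Cr) = 739.60 Cr + 19.9% × 9,664.00 Cr = 2,662.74 Cr
Pension Levy: 5.47% × 21,590.00 Cr = 1,180.97 Cr
Total: 2,662.74 Cr + 1,180.97 Cr = 3,843.71 Cr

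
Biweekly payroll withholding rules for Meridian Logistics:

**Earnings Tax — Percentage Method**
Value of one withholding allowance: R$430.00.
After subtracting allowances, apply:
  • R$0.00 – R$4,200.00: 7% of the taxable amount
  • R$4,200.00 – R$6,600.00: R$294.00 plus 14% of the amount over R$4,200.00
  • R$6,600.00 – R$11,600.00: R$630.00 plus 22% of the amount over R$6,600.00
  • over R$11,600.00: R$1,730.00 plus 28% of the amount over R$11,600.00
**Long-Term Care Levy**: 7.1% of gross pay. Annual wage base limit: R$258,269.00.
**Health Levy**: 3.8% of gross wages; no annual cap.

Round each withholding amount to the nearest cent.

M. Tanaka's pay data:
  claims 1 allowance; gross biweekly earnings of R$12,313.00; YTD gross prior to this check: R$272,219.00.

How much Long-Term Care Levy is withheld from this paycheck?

Long-Term Care Levy: YTD R$272,219.00 ≥ cap R$258,269.00 → R$0.00

R$0.00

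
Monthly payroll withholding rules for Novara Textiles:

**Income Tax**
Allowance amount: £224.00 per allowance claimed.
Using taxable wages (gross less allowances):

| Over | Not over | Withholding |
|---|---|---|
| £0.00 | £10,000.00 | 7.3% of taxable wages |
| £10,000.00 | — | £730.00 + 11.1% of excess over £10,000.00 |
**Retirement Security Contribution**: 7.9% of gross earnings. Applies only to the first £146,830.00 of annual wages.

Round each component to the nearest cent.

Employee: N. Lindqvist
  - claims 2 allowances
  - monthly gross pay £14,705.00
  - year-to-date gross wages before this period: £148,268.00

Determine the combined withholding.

Income Tax: taxable = £14,705.00 − 2×£224.00 = £14,257.00
  £730.00 + 11.1% × (£14,257.00 − £10,000.00) = £730.00 + 11.1% × £4,257.00 = £1,202.53
Retirement Security Contribution: YTD £148,268.00 ≥ cap £146,830.00 → £0.00
Total: £1,202.53 + £0.00 = £1,202.53

£1,202.53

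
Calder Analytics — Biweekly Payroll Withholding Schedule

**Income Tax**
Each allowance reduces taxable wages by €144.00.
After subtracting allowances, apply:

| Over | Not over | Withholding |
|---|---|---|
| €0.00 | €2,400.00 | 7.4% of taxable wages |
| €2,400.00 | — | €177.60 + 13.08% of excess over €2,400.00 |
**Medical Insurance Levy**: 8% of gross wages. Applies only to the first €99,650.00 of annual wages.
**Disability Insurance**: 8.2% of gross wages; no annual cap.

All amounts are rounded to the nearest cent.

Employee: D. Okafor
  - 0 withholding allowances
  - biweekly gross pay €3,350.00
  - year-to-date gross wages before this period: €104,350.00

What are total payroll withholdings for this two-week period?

€576.56

Income Tax: taxable = €3,350.00
  €177.60 + 13.08% × (€3,350.00 − €2,400.00) = €177.60 + 13.08% × €950.00 = €301.86
Medical Insurance Levy: YTD €104,350.00 ≥ cap €99,650.00 → €0.00
Disability Insurance: 8.2% × €3,350.00 = €274.70
Total: €301.86 + €0.00 + €274.70 = €576.56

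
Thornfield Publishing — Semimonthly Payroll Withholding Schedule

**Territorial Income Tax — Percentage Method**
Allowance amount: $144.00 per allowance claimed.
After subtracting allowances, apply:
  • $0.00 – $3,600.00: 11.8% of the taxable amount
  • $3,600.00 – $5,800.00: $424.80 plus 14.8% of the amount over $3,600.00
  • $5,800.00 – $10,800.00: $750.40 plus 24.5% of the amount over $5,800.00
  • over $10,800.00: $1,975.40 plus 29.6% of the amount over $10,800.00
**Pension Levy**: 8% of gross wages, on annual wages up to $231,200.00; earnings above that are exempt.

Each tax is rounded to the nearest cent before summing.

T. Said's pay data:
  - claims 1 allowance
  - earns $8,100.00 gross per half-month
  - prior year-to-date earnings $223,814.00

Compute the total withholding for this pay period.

$1,869.50

Territorial Income Tax: taxable = $8,100.00 − 1×$144.00 = $7,956.00
  $750.40 + 24.5% × ($7,956.00 − $5,800.00) = $750.40 + 24.5% × $2,156.00 = $1,278.62
Pension Levy: cap $231,200.00 − YTD $223,814.00 = $7,386.00 subject; 8% × $7,386.00 = $590.88
Total: $1,278.62 + $590.88 = $1,869.50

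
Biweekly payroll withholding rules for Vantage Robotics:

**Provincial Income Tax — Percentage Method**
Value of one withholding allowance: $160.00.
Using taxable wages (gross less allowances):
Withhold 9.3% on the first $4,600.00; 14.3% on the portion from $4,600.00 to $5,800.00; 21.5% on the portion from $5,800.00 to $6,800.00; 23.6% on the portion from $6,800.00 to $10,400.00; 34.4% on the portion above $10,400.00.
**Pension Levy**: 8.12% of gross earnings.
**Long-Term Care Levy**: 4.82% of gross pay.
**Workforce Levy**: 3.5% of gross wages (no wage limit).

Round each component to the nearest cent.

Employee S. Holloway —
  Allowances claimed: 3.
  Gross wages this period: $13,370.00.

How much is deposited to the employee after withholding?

$8,651.42

Provincial Income Tax: taxable = $13,370.00 − 3×$160.00 = $12,890.00
  $1,664.00 + 34.4% × ($12,890.00 − $10,400.00) = $1,664.00 + 34.4% × $2,490.00 = $2,520.56
Pension Levy: 8.12% × $13,370.00 = $1,085.64
Long-Term Care Levy: 4.82% × $13,370.00 = $644.43
Workforce Levy: 3.5% × $13,370.00 = $467.95
Total withheld: $2,520.56 + $1,085.64 + $644.43 + $467.95 = $4,718.58
Net pay: $13,370.00 − $4,718.58 = $8,651.42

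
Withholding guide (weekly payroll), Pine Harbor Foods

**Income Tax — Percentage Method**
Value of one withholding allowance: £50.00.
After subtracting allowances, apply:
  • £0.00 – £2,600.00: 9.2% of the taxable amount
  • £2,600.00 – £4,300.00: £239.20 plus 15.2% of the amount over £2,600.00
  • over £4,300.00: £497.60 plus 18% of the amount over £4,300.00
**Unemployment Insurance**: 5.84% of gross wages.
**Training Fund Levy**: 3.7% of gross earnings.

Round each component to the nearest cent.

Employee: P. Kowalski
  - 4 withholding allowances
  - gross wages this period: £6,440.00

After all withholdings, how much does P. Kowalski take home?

£4,978.82

Income Tax: taxable = £6,440.00 − 4×£50.00 = £6,240.00
  £497.60 + 18% × (£6,240.00 − £4,300.00) = £497.60 + 18% × £1,940.00 = £846.80
Unemployment Insurance: 5.84% × £6,440.00 = £376.10
Training Fund Levy: 3.7% × £6,440.00 = £238.28
Total withheld: £846.80 + £376.10 + £238.28 = £1,461.18
Net pay: £6,440.00 − £1,461.18 = £4,978.82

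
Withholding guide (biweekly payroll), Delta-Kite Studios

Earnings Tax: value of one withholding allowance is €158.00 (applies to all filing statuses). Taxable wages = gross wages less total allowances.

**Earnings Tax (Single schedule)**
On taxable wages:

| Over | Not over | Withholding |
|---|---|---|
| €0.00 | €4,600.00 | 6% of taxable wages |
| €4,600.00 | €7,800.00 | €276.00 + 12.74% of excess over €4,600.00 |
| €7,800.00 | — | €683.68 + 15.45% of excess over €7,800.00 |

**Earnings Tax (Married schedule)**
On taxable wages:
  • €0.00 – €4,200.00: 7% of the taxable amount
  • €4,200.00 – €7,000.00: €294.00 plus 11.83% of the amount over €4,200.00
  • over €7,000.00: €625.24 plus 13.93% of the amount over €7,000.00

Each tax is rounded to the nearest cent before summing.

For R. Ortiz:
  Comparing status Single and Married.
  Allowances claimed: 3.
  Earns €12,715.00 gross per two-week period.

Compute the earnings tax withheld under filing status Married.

Earnings Tax (Married): taxable = €12,715.00 − 3×€158.00 = €12,241.00
  €625.24 + 13.93% × (€12,241.00 − €7,000.00) = €625.24 + 13.93% × €5,241.00 = €1,355.31

€1,355.31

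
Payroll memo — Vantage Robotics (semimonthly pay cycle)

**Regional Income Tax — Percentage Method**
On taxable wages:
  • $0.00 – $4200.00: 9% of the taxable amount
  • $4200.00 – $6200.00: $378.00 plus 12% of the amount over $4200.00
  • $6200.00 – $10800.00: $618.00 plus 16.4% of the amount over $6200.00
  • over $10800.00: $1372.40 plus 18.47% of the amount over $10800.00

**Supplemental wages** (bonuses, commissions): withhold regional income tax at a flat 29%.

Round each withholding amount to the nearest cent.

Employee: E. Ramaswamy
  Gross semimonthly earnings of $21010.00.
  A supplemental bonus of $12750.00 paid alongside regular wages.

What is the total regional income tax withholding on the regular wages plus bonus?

$6955.69

Regional Income Tax: taxable = $21010.00
  $1372.40 + 18.47% × ($21010.00 − $10800.00) = $1372.40 + 18.47% × $10210.00 = $3258.19
Supplemental (29% flat on bonus): 29% × $12750.00 = $3697.50
Total regional income tax: $3258.19 + $3697.50 = $6955.69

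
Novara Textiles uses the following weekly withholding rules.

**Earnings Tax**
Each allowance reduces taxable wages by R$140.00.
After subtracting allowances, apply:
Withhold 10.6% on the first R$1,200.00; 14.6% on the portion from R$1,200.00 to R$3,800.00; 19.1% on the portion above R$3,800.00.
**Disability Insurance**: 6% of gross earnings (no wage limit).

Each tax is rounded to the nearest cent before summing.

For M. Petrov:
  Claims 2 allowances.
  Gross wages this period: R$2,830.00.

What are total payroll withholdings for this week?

Earnings Tax: taxable = R$2,830.00 − 2×R$140.00 = R$2,550.00
  R$127.20 + 14.6% × (R$2,550.00 − R$1,200.00) = R$127.20 + 14.6% × R$1,350.00 = R$324.30
Disability Insurance: 6% × R$2,830.00 = R$169.80
Total: R$324.30 + R$169.80 = R$494.10

R$494.10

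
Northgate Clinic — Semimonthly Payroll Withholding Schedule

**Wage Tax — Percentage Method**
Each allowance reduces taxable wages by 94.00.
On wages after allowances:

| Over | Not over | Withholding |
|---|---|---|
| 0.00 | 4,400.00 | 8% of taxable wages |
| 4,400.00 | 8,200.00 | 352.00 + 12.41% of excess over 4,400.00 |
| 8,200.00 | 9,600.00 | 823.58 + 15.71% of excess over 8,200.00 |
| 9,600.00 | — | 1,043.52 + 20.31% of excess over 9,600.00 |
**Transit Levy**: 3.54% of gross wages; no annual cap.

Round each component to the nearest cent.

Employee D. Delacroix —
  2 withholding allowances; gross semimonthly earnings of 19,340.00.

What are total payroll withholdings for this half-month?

Wage Tax: taxable = 19,340.00 − 2×94.00 = 19,152.00
  1,043.52 + 20.31% × (19,152.00 − 9,600.00) = 1,043.52 + 20.31% × 9,552.00 = 2,983.53
Transit Levy: 3.54% × 19,340.00 = 684.64
Total: 2,983.53 + 684.64 = 3,668.17

3,668.17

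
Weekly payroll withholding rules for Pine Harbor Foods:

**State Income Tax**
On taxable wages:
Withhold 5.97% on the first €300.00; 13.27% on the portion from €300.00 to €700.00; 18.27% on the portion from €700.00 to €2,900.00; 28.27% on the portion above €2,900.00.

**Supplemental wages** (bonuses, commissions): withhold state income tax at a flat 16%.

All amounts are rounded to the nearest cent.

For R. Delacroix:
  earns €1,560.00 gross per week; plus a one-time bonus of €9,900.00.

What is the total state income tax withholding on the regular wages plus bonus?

State Income Tax: taxable = €1,560.00
  €70.99 + 18.27% × (€1,560.00 − €700.00) = €70.99 + 18.27% × €860.00 = €228.11
Supplemental (16% flat on bonus): 16% × €9,900.00 = €1,584.00
Total state income tax: €228.11 + €1,584.00 = €1,812.11

€1,812.11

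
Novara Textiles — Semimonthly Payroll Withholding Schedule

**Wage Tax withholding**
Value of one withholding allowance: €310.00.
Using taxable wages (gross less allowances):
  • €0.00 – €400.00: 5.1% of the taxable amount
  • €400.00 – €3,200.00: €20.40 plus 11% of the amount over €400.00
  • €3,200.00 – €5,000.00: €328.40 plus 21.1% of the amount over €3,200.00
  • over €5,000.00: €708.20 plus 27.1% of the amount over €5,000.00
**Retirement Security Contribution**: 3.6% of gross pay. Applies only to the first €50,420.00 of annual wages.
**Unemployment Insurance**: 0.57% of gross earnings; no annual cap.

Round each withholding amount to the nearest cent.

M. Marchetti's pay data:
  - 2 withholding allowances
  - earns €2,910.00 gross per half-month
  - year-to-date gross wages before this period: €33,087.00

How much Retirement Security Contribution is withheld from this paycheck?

€104.76

Retirement Security Contribution: 3.6% × €2,910.00 = €104.76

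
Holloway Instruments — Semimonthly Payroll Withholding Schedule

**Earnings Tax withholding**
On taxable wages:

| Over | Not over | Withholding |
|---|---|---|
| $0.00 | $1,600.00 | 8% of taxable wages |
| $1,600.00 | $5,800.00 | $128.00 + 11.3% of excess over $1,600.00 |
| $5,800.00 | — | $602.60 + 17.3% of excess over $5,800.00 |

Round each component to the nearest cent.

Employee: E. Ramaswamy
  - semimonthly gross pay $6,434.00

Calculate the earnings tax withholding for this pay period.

Earnings Tax: taxable = $6,434.00
  $602.60 + 17.3% × ($6,434.00 − $5,800.00) = $602.60 + 17.3% × $634.00 = $712.28

$712.28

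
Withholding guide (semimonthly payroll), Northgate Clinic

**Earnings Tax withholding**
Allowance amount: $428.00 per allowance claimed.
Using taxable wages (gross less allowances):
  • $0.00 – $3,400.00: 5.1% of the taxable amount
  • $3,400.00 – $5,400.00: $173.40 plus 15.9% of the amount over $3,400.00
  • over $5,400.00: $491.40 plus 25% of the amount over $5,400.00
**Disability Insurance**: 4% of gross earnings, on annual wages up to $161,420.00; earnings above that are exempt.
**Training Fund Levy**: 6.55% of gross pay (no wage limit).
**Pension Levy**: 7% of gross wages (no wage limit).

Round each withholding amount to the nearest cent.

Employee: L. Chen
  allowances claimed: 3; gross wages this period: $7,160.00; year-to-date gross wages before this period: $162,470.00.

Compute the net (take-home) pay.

Earnings Tax: taxable = $7,160.00 − 3×$428.00 = $5,876.00
  $491.40 + 25% × ($5,876.00 − $5,400.00) = $491.40 + 25% × $476.00 = $610.40
Disability Insurance: YTD $162,470.00 ≥ cap $161,420.00 → $0.00
Training Fund Levy: 6.55% × $7,160.00 = $468.98
Pension Levy: 7% × $7,160.00 = $501.20
Total withheld: $610.40 + $0.00 + $468.98 + $501.20 = $1,580.58
Net pay: $7,160.00 − $1,580.58 = $5,579.42

$5,579.42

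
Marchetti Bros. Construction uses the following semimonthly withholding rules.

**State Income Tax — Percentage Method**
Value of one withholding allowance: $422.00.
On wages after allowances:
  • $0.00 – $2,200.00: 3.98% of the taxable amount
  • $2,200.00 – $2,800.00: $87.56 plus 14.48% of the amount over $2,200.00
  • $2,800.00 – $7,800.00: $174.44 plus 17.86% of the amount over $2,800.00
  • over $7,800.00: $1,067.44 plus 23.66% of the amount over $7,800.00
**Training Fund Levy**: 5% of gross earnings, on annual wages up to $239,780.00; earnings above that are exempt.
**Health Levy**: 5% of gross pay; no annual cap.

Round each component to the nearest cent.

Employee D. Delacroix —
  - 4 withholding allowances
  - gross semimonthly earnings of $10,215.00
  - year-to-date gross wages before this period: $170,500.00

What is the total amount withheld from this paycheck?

State Income Tax: taxable = $10,215.00 − 4×$422.00 = $8,527.00
  $1,067.44 + 23.66% × ($8,527.00 − $7,800.00) = $1,067.44 + 23.66% × $727.00 = $1,239.45
Training Fund Levy: 5% × $10,215.00 = $510.75
Health Levy: 5% × $10,215.00 = $510.75
Total: $1,239.45 + $510.75 + $510.75 = $2,260.95

$2,260.95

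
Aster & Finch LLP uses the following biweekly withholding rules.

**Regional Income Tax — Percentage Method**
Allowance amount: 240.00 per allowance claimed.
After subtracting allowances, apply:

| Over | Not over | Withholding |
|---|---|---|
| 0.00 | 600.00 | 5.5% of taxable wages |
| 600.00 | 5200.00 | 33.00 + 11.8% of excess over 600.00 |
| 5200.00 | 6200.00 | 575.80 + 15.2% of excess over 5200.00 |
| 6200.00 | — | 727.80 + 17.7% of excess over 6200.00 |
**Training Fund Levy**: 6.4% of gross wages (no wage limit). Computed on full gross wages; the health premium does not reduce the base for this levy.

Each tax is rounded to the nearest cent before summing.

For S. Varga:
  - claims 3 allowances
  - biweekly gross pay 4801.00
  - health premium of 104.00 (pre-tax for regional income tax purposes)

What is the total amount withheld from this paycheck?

738.75

Regional Income Tax: taxable = 4801.00 − 104.00 − 3×240.00 = 3977.00
  33.00 + 11.8% × (3977.00 − 600.00) = 33.00 + 11.8% × 3377.00 = 431.49
Training Fund Levy: 6.4% × 4801.00 = 307.26
Total: 431.49 + 307.26 = 738.75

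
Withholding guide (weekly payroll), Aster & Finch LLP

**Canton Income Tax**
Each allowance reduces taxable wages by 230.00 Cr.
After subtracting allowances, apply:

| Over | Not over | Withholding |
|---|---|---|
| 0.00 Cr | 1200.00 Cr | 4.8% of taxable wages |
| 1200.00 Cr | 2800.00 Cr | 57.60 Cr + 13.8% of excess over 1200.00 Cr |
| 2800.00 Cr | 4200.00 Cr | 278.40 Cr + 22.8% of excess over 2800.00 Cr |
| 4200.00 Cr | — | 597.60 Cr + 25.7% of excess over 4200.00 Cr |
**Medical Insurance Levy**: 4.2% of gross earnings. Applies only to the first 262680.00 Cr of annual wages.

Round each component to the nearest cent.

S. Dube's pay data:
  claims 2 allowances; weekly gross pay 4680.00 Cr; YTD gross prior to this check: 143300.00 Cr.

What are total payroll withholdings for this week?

799.30 Cr

Canton Income Tax: taxable = 4680.00 Cr − 2×230.00 Cr = 4220.00 Cr
  597.60 Cr + 25.7% × (4220.00 Cr − 4200.00 Cr) = 597.60 Cr + 25.7% × 20.00 Cr = 602.74 Cr
Medical Insurance Levy: 4.2% × 4680.00 Cr = 196.56 Cr
Total: 602.74 Cr + 196.56 Cr = 799.30 Cr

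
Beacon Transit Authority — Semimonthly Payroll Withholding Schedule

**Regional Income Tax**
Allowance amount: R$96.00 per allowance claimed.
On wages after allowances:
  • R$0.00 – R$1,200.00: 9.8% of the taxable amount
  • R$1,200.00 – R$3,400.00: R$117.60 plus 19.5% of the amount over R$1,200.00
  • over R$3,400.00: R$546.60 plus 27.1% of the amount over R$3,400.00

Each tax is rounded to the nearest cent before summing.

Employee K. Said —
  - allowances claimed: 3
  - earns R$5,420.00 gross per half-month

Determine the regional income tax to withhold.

Regional Income Tax: taxable = R$5,420.00 − 3×R$96.00 = R$5,132.00
  R$546.60 + 27.1% × (R$5,132.00 − R$3,400.00) = R$546.60 + 27.1% × R$1,732.00 = R$1,015.97

R$1,015.97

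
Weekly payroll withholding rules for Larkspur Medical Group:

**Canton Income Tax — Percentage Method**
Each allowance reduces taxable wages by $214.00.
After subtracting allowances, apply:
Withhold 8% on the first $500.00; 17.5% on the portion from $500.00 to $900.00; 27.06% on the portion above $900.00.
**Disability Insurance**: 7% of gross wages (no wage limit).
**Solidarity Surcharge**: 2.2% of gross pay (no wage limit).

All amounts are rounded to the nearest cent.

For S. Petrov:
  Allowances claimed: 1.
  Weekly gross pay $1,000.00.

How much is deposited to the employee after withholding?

$817.95

Canton Income Tax: taxable = $1,000.00 − 1×$214.00 = $786.00
  $40.00 + 17.5% × ($786.00 − $500.00) = $40.00 + 17.5% × $286.00 = $90.05
Disability Insurance: 7% × $1,000.00 = $70.00
Solidarity Surcharge: 2.2% × $1,000.00 = $22.00
Total withheld: $90.05 + $70.00 + $22.00 = $182.05
Net pay: $1,000.00 − $182.05 = $817.95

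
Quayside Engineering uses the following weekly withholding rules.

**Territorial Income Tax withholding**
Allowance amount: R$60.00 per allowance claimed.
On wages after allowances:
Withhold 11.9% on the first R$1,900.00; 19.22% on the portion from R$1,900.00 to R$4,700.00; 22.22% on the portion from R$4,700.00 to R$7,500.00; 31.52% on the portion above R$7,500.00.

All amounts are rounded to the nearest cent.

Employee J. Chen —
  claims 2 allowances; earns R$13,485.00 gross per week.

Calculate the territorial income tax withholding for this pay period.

Territorial Income Tax: taxable = R$13,485.00 − 2×R$60.00 = R$13,365.00
  R$1,386.42 + 31.52% × (R$13,365.00 − R$7,500.00) = R$1,386.42 + 31.52% × R$5,865.00 = R$3,235.07

R$3,235.07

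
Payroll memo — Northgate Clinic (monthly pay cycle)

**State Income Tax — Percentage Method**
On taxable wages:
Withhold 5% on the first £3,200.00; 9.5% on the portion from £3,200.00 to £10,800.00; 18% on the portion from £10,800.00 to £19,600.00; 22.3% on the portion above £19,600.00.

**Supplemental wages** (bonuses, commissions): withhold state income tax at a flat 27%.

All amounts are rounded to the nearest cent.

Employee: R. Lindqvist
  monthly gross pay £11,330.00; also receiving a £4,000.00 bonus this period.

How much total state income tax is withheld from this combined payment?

£2,057.40

State Income Tax: taxable = £11,330.00
  £882.00 + 18% × (£11,330.00 − £10,800.00) = £882.00 + 18% × £530.00 = £977.40
Supplemental (27% flat on bonus): 27% × £4,000.00 = £1,080.00
Total state income tax: £977.40 + £1,080.00 = £2,057.40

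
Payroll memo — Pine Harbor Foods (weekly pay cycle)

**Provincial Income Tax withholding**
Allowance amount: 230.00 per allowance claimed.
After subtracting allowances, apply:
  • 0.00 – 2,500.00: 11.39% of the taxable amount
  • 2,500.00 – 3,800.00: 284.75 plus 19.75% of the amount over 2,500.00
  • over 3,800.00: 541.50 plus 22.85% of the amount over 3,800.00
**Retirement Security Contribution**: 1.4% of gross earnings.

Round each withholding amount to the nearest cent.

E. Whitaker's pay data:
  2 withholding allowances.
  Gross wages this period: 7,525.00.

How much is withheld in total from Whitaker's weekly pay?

Provincial Income Tax: taxable = 7,525.00 − 2×230.00 = 7,065.00
  541.50 + 22.85% × (7,065.00 − 3,800.00) = 541.50 + 22.85% × 3,265.00 = 1,287.55
Retirement Security Contribution: 1.4% × 7,525.00 = 105.35
Total: 1,287.55 + 105.35 = 1,392.90

1,392.90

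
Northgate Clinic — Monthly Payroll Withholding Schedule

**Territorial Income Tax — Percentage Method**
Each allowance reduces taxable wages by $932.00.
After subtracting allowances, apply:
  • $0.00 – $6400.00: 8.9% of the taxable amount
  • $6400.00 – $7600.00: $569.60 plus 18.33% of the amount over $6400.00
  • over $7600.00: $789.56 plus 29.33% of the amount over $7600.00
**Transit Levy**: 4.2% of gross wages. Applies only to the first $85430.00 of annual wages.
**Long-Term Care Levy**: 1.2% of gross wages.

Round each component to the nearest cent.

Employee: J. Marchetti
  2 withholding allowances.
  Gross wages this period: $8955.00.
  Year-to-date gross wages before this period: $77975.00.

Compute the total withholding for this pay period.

Territorial Income Tax: taxable = $8955.00 − 2×$932.00 = $7091.00
  $569.60 + 18.33% × ($7091.00 − $6400.00) = $569.60 + 18.33% × $691.00 = $696.26
Transit Levy: cap $85430.00 − YTD $77975.00 = $7455.00 subject; 4.2% × $7455.00 = $313.11
Long-Term Care Levy: 1.2% × $8955.00 = $107.46
Total: $696.26 + $313.11 + $107.46 = $1116.83

$1116.83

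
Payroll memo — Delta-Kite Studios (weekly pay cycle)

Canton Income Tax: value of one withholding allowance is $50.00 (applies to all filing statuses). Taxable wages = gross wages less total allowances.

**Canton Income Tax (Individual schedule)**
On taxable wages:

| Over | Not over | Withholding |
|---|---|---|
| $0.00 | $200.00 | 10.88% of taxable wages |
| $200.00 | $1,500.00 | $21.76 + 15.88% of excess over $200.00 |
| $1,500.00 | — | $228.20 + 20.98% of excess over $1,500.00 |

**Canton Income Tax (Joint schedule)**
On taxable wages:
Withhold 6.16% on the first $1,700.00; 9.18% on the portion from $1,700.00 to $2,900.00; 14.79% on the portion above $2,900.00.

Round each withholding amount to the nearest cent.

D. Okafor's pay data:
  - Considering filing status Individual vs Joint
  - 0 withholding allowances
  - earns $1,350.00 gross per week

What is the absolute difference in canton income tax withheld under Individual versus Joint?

Canton Income Tax (Individual): taxable = $1,350.00
  $21.76 + 15.88% × ($1,350.00 − $200.00) = $21.76 + 15.88% × $1,150.00 = $204.38
Canton Income Tax (Joint): taxable = $1,350.00
  6.16% × $1,350.00 = $83.16
Difference: |$204.38 − $83.16| = $121.22 (higher under Individual)

$121.22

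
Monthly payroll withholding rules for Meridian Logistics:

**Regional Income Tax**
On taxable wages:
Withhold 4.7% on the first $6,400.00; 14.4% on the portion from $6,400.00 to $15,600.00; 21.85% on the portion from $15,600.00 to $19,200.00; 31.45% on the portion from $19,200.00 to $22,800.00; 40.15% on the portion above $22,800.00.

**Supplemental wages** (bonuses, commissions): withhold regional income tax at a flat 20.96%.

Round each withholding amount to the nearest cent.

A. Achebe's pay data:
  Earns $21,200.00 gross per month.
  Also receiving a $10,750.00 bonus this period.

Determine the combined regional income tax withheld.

$5,294.40

Regional Income Tax: taxable = $21,200.00
  $2,412.20 + 31.45% × ($21,200.00 − $19,200.00) = $2,412.20 + 31.45% × $2,000.00 = $3,041.20
Supplemental (20.96% flat on bonus): 20.96% × $10,750.00 = $2,253.20
Total regional income tax: $3,041.20 + $2,253.20 = $5,294.40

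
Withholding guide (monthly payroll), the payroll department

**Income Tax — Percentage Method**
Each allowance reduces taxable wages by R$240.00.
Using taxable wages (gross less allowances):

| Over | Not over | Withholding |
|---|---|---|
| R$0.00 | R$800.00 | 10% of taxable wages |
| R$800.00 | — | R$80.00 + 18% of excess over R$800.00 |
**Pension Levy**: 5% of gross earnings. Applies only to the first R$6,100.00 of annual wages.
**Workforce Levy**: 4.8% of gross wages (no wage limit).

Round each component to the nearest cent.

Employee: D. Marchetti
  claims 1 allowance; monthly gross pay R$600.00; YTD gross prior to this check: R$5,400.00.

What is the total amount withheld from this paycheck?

Income Tax: taxable = R$600.00 − 1×R$240.00 = R$360.00
  10% × R$360.00 = R$36.00
Pension Levy: 5% × R$600.00 = R$30.00
Workforce Levy: 4.8% × R$600.00 = R$28.80
Total: R$36.00 + R$30.00 + R$28.80 = R$94.80

R$94.80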